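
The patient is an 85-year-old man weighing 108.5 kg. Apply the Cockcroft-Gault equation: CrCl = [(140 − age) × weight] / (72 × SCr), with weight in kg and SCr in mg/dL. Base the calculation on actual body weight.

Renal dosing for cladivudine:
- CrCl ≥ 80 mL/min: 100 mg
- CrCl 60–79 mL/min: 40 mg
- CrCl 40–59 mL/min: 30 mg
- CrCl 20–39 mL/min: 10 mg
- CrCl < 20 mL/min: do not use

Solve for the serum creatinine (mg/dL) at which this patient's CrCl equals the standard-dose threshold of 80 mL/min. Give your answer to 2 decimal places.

Standard dose requires CrCl ≥ 80 mL/min.
Set (140 − 85) × 108.5 / (72 × SCr) = 80
SCr = (140 − 85) × 108.5 / (72 × 80) = 1.036 mg/dL

1.04 mg/dL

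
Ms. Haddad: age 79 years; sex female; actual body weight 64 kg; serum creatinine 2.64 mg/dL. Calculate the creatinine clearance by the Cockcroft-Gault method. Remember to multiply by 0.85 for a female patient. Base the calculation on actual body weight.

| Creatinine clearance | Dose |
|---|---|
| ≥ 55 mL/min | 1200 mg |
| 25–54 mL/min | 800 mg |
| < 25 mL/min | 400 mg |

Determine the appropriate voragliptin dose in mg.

CrCl = (140 − 79) × 64 / (72 × 2.64) × 0.85 = 3904.0 / 190.08 × 0.85 ≈ 17.5 mL/min
CrCl ≈ 17 mL/min → bracket < 25 mL/min.
Dose for this bracket: 400 mg.

400 mg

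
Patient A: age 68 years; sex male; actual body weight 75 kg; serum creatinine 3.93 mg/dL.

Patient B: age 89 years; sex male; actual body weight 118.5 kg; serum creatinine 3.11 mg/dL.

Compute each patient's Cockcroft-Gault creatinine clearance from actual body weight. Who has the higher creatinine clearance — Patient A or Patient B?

Patient A: CrCl = (140 − 68) × 75 / (72 × 3.93) = 5400.0 / 282.96 ≈ 19.1 mL/min
Patient B: CrCl = (140 − 89) × 118.5 / (72 × 3.11) = 6043.5 / 223.92 ≈ 27.0 mL/min
19.1 vs 27.0 mL/min → Patient B is higher.

Patient B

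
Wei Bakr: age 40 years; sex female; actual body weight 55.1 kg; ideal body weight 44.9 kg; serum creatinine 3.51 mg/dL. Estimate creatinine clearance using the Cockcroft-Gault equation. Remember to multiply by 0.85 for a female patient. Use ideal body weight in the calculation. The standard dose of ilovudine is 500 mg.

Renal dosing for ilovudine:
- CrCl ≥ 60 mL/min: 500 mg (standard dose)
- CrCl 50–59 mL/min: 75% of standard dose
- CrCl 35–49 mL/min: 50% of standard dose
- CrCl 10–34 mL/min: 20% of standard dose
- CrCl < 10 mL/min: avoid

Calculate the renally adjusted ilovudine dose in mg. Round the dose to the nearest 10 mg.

100 mg

CrCl = (140 − 40) × 44.9 / (72 × 3.51) × 0.85 = 4490.0 / 252.72 × 0.85 ≈ 15.1 mL/min
CrCl ≈ 15 mL/min → bracket 10–34 mL/min.
20% of 500 mg = 100 mg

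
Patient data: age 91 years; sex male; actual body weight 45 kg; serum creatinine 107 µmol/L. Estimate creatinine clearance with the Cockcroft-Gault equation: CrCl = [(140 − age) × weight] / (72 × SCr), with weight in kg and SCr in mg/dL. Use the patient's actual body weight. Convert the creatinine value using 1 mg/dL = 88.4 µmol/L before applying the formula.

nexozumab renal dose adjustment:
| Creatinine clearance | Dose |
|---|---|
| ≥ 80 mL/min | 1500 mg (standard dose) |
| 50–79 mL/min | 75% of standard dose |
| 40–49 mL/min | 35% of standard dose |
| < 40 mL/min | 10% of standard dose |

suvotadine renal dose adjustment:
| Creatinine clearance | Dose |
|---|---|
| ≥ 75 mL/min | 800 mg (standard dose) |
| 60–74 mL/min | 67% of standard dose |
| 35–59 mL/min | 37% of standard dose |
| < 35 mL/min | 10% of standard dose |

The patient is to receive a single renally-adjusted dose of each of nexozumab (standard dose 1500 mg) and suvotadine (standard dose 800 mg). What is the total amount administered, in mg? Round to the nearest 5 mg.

SCr = 107 / 88.4 = 1.21 mg/dL
CrCl = (140 − 91) × 45 / (72 × 1.21) = 2205.0 / 87.12 ≈ 25.3 mL/min
CrCl ≈ 25 mL/min.
nexozumab: < 40 mL/min → 10% of 1500 mg = 150 mg.
suvotadine: < 35 mL/min → 10% of 800 mg = 80 mg.
Total = 150 + 80 = 230 mg.

230 mg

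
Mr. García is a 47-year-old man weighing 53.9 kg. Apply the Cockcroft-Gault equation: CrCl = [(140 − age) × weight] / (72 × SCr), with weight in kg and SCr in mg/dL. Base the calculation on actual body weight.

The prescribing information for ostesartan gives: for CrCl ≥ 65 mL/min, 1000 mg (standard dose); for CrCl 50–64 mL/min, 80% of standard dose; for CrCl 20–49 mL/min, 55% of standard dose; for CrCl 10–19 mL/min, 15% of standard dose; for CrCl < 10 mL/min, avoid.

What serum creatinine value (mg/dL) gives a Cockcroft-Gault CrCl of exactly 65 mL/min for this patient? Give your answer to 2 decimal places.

1.07 mg/dL

Standard dose requires CrCl ≥ 65 mL/min.
Set (140 − 47) × 53.9 / (72 × SCr) = 65
SCr = (140 − 47) × 53.9 / (72 × 65) = 1.071 mg/dL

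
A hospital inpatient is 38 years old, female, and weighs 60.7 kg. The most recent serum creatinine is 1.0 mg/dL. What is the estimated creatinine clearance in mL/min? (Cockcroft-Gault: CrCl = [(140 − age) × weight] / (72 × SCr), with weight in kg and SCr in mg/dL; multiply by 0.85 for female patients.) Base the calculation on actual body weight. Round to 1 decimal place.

73.1 mL/min

CrCl = (140 − 38) × 60.7 / (72 × 1) × 0.85 = 6191.4 / 72.00 × 0.85 ≈ 73.1 mL/min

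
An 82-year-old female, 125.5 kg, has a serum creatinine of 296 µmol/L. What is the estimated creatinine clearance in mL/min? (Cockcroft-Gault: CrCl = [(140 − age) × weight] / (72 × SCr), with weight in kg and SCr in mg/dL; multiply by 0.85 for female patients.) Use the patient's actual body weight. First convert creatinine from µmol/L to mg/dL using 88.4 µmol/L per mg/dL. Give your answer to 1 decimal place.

SCr = 296 / 88.4 = 3.348 mg/dL
CrCl = (140 − 82) × 125.5 / (72 × 3.348) × 0.85 = 7279.0 / 241.06 × 0.85 ≈ 25.7 mL/min

25.7 mL/min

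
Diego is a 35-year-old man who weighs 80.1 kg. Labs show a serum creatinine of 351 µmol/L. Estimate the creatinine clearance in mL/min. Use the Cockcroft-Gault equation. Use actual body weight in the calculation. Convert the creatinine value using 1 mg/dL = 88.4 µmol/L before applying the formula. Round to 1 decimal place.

SCr = 351 / 88.4 = 3.971 mg/dL
CrCl = (140 − 35) × 80.1 / (72 × 3.971) = 8410.5 / 285.91 ≈ 29.4 mL/min

29.4 mL/min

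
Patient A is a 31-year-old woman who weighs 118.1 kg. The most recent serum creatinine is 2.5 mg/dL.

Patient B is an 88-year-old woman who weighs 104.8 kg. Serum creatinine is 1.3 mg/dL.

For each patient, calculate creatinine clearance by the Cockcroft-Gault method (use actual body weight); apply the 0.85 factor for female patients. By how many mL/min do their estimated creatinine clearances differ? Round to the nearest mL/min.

Patient A: CrCl = (140 − 31) × 118.1 / (72 × 2.5) × 0.85 = 12872.9 / 180.00 × 0.85 ≈ 60.8 mL/min
Patient B: CrCl = (140 − 88) × 104.8 / (72 × 1.3) × 0.85 = 5449.6 / 93.60 × 0.85 ≈ 49.5 mL/min
|60.8 − 49.5| = 11.3 mL/min

11 mL/min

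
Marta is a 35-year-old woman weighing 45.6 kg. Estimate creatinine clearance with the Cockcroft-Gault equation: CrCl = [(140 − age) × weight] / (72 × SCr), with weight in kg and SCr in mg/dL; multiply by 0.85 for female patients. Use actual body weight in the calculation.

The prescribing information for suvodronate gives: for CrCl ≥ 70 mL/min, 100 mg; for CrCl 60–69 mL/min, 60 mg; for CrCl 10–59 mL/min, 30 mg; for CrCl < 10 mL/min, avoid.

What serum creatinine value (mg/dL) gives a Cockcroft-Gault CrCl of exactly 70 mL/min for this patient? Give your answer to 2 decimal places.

0.81 mg/dL

Standard dose requires CrCl ≥ 70 mL/min.
Set (140 − 35) × 45.6 × 0.85 / (72 × SCr) = 70
SCr = (140 − 35) × 45.6 × 0.85 / (72 × 70) = 0.807 mg/dL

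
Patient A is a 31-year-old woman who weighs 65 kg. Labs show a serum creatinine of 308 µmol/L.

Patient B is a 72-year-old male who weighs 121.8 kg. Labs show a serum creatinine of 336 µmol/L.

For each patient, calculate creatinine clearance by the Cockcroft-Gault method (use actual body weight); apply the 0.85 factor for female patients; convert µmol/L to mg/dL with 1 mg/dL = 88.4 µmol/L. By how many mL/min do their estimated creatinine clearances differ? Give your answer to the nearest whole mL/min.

6 mL/min

Patient A: SCr = 308 / 88.4 = 3.484 mg/dL
Patient A: CrCl = (140 − 31) × 65 / (72 × 3.484) × 0.85 = 7085.0 / 250.85 × 0.85 ≈ 24.0 mL/min
Patient B: SCr = 336 / 88.4 = 3.801 mg/dL
Patient B: CrCl = (140 − 72) × 121.8 / (72 × 3.801) = 8282.4 / 273.67 ≈ 30.3 mL/min
|24.0 − 30.3| = 6.3 mL/min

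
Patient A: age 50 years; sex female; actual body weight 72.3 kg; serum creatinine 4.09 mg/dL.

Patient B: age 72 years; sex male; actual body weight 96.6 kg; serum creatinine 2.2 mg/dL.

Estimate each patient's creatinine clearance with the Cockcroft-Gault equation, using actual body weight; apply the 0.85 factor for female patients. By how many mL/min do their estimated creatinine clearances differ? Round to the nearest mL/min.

23 mL/min

Patient A: CrCl = (140 − 50) × 72.3 / (72 × 4.09) × 0.85 = 6507.0 / 294.48 × 0.85 ≈ 18.8 mL/min
Patient B: CrCl = (140 − 72) × 96.6 / (72 × 2.2) = 6568.8 / 158.40 ≈ 41.5 mL/min
|18.8 − 41.5| = 22.7 mL/min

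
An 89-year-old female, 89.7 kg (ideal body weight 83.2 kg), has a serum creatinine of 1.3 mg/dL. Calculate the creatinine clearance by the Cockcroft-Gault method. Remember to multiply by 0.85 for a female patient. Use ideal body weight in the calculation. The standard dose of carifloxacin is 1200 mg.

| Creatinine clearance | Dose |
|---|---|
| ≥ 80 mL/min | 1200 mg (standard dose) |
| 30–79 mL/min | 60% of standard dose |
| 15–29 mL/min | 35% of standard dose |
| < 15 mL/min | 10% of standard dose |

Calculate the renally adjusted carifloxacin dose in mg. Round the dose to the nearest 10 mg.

720 mg

CrCl = (140 − 89) × 83.2 / (72 × 1.3) × 0.85 = 4243.2 / 93.60 × 0.85 ≈ 38.5 mL/min
CrCl ≈ 39 mL/min → bracket 30–79 mL/min.
60% of 1200 mg = 720 mg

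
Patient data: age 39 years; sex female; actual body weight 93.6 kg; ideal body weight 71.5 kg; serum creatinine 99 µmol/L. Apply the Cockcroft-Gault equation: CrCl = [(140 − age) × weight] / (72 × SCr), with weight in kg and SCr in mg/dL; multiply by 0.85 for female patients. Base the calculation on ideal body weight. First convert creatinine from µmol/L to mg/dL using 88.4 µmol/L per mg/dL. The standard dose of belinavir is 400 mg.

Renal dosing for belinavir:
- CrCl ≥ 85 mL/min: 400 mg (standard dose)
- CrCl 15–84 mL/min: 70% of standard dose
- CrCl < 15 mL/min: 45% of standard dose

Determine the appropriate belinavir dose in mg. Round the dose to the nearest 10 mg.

280 mg

SCr = 99 / 88.4 = 1.12 mg/dL
CrCl = (140 − 39) × 71.5 / (72 × 1.12) × 0.85 = 7221.5 / 80.64 × 0.85 ≈ 76.1 mL/min
CrCl ≈ 76 mL/min → bracket 15–84 mL/min.
70% of 400 mg = 280 mg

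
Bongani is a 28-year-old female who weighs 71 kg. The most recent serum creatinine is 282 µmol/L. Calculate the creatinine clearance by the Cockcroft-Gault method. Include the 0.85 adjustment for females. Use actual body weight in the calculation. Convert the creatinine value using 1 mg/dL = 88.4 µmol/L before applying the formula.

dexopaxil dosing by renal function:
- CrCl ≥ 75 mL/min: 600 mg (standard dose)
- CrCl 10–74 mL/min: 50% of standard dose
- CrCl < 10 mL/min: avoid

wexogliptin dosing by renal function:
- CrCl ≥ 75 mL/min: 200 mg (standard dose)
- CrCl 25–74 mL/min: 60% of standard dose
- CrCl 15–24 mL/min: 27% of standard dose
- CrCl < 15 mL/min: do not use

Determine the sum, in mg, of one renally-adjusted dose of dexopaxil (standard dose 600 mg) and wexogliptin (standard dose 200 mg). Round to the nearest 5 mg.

SCr = 282 / 88.4 = 3.19 mg/dL
CrCl = (140 − 28) × 71 / (72 × 3.19) × 0.85 = 7952.0 / 229.68 × 0.85 ≈ 29.4 mL/min
CrCl ≈ 29 mL/min.
dexopaxil: 10–74 mL/min → 50% of 600 mg = 300 mg.
wexogliptin: 25–74 mL/min → 60% of 200 mg = 120 mg.
Total = 300 + 120 = 420 mg.

420 mg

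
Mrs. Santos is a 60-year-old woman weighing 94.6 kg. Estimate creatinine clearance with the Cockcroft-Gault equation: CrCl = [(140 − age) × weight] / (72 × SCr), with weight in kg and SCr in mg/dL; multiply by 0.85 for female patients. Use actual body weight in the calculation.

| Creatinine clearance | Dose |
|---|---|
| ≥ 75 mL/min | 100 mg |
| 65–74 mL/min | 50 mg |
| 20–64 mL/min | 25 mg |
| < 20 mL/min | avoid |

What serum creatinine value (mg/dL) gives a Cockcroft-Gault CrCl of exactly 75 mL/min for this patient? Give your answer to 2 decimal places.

Standard dose requires CrCl ≥ 75 mL/min.
Set (140 − 60) × 94.6 × 0.85 / (72 × SCr) = 75
SCr = (140 − 60) × 94.6 × 0.85 / (72 × 75) = 1.191 mg/dL

1.19 mg/dL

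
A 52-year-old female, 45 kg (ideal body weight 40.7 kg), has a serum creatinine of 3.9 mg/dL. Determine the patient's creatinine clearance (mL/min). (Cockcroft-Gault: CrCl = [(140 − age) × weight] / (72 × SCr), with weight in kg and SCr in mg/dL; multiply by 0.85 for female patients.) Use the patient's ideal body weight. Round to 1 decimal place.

10.8 mL/min

CrCl = (140 − 52) × 40.7 / (72 × 3.9) × 0.85 = 3581.6 / 280.80 × 0.85 ≈ 10.8 mL/min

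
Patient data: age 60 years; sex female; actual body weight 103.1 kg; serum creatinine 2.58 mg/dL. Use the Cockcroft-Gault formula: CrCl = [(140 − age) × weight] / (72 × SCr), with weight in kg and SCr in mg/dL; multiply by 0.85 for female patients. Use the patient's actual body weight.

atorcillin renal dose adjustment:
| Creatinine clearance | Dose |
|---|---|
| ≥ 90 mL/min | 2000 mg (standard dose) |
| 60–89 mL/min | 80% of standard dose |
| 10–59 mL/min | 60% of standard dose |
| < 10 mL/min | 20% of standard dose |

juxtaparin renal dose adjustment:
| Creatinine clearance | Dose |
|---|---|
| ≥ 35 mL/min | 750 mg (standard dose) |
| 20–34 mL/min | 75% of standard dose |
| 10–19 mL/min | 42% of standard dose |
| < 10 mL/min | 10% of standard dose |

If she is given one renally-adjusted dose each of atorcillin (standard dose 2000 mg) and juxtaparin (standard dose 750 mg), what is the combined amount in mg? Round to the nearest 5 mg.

CrCl = (140 − 60) × 103.1 / (72 × 2.58) × 0.85 = 8248.0 / 185.76 × 0.85 ≈ 37.7 mL/min
CrCl ≈ 38 mL/min.
atorcillin: 10–59 mL/min → 60% of 2000 mg = 1200 mg.
juxtaparin: ≥ 35 mL/min → 100% of 750 mg = 750 mg.
Total = 1200 + 750 = 1950 mg.

1950 mg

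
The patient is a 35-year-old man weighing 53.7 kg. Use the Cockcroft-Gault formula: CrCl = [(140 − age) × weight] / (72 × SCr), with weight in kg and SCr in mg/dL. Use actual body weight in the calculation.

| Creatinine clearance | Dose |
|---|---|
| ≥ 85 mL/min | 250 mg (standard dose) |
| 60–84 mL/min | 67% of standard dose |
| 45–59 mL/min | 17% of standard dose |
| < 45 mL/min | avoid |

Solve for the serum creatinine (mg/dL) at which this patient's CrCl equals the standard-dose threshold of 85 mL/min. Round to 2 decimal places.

0.92 mg/dL

Standard dose requires CrCl ≥ 85 mL/min.
Set (140 − 35) × 53.7 / (72 × SCr) = 85
SCr = (140 − 35) × 53.7 / (72 × 85) = 0.921 mg/dL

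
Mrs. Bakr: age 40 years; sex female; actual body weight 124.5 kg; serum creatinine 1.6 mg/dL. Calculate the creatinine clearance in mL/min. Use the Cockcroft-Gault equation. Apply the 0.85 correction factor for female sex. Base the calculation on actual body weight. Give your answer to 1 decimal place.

CrCl = (140 − 40) × 124.5 / (72 × 1.6) × 0.85 = 12450.0 / 115.20 × 0.85 ≈ 91.9 mL/min

91.9 mL/min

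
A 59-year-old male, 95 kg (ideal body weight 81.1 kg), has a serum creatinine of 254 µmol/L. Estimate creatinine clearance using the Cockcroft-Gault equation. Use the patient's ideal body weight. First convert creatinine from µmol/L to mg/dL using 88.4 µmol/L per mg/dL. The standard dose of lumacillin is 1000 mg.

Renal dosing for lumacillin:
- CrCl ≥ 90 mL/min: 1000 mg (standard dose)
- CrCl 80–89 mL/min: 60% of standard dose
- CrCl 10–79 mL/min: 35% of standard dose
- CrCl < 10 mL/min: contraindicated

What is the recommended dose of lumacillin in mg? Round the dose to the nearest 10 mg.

SCr = 254 / 88.4 = 2.873 mg/dL
CrCl = (140 − 59) × 81.1 / (72 × 2.873) = 6569.1 / 206.86 ≈ 31.8 mL/min
CrCl ≈ 32 mL/min → bracket 10–79 mL/min.
35% of 1000 mg = 350 mg

350 mg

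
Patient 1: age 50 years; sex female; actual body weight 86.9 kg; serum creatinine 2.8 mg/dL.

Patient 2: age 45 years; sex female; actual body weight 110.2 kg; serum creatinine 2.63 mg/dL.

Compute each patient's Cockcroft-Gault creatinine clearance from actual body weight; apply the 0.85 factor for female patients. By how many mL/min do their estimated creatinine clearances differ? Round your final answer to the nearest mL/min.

Patient 1: CrCl = (140 − 50) × 86.9 / (72 × 2.8) × 0.85 = 7821.0 / 201.60 × 0.85 ≈ 33.0 mL/min
Patient 2: CrCl = (140 − 45) × 110.2 / (72 × 2.63) × 0.85 = 10469.0 / 189.36 × 0.85 ≈ 47.0 mL/min
|33.0 − 47.0| = 14.0 mL/min

14 mL/min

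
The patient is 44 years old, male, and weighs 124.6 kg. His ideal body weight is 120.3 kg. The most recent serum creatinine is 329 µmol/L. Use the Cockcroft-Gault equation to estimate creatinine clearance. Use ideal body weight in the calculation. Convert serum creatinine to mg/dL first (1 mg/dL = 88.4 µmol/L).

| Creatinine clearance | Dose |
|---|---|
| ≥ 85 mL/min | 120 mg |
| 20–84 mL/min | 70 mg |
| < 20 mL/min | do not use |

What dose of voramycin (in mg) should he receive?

70 mg

SCr = 329 / 88.4 = 3.722 mg/dL
CrCl = (140 − 44) × 120.3 / (72 × 3.722) = 11548.8 / 267.98 ≈ 43.1 mL/min
CrCl ≈ 43 mL/min → bracket 20–84 mL/min.
Dose for this bracket: 70 mg.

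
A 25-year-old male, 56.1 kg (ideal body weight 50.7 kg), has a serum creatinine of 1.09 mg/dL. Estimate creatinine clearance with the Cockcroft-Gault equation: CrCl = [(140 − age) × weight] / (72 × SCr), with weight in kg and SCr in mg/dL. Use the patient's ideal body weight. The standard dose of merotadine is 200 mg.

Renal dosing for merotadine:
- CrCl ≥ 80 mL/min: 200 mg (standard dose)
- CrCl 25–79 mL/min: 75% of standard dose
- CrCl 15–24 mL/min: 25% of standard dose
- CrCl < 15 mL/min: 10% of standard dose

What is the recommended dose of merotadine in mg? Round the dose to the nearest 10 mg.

CrCl = (140 − 25) × 50.7 / (72 × 1.09) = 5830.5 / 78.48 ≈ 74.3 mL/min
CrCl ≈ 74 mL/min → bracket 25–79 mL/min.
75% of 200 mg = 150 mg

150 mg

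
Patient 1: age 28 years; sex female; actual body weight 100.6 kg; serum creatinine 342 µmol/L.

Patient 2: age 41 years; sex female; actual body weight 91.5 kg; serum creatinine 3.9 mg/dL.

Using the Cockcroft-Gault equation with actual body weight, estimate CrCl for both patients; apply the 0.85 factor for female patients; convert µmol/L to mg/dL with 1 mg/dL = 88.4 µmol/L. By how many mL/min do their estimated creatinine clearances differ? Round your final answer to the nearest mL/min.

Patient 1: SCr = 342 / 88.4 = 3.869 mg/dL
Patient 1: CrCl = (140 − 28) × 100.6 / (72 × 3.869) × 0.85 = 11267.2 / 278.57 × 0.85 ≈ 34.4 mL/min
Patient 2: CrCl = (140 − 41) × 91.5 / (72 × 3.9) × 0.85 = 9058.5 / 280.80 × 0.85 ≈ 27.4 mL/min
|34.4 − 27.4| = 7.0 mL/min

7 mL/min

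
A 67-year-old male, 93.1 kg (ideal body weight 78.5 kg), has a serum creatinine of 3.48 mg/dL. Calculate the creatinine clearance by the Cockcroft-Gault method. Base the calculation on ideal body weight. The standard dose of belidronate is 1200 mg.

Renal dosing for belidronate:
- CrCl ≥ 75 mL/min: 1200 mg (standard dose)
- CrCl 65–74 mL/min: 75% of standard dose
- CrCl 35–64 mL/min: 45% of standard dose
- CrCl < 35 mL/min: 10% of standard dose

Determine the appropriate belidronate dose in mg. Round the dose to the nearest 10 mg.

120 mg

CrCl = (140 − 67) × 78.5 / (72 × 3.48) = 5730.5 / 250.56 ≈ 22.9 mL/min
CrCl ≈ 23 mL/min → bracket < 35 mL/min.
10% of 1200 mg = 120 mg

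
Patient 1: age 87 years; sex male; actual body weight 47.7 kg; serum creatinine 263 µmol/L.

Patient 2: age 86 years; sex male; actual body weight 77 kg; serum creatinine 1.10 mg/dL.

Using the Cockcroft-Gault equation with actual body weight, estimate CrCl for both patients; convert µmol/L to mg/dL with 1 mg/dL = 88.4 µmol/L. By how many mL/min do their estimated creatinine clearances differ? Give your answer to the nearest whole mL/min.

Patient 1: SCr = 263 / 88.4 = 2.975 mg/dL
Patient 1: CrCl = (140 − 87) × 47.7 / (72 × 2.975) = 2528.1 / 214.20 ≈ 11.8 mL/min
Patient 2: CrCl = (140 − 86) × 77 / (72 × 1.1) = 4158.0 / 79.20 ≈ 52.5 mL/min
|11.8 − 52.5| = 40.7 mL/min

41 mL/min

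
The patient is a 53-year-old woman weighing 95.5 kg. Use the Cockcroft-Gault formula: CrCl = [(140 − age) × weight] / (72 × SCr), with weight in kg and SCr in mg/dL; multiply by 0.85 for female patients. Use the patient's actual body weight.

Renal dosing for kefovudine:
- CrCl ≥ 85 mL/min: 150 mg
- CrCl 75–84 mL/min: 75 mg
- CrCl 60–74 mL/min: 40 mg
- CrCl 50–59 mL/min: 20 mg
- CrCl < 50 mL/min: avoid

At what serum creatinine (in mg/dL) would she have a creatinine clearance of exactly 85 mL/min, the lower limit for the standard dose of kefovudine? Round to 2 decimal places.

1.15 mg/dL

Standard dose requires CrCl ≥ 85 mL/min.
Set (140 − 53) × 95.5 × 0.85 / (72 × SCr) = 85
SCr = (140 − 53) × 95.5 × 0.85 / (72 × 85) = 1.154 mg/dL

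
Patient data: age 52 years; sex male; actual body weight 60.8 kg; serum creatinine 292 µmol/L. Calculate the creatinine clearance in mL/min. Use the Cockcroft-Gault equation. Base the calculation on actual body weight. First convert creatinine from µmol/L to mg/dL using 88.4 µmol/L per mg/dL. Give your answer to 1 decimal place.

22.5 mL/min

SCr = 292 / 88.4 = 3.303 mg/dL
CrCl = (140 − 52) × 60.8 / (72 × 3.303) = 5350.4 / 237.82 ≈ 22.5 mL/min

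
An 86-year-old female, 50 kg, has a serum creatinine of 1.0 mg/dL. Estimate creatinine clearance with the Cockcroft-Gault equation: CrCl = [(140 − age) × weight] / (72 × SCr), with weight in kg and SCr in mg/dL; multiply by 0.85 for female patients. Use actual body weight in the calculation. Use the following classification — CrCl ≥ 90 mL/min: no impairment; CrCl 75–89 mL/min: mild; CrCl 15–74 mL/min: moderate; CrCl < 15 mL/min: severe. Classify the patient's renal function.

moderate

CrCl = (140 − 86) × 50 / (72 × 1) × 0.85 = 2700.0 / 72.00 × 0.85 ≈ 31.9 mL/min
32 mL/min falls in the 'moderate' range.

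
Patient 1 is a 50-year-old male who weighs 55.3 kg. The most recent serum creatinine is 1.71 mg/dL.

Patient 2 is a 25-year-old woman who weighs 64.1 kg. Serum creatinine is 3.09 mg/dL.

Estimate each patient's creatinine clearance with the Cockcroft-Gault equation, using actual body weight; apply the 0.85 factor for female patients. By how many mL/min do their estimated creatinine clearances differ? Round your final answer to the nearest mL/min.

12 mL/min

Patient 1: CrCl = (140 − 50) × 55.3 / (72 × 1.71) = 4977.0 / 123.12 ≈ 40.4 mL/min
Patient 2: CrCl = (140 − 25) × 64.1 / (72 × 3.09) × 0.85 = 7371.5 / 222.48 × 0.85 ≈ 28.2 mL/min
|40.4 − 28.2| = 12.2 mL/min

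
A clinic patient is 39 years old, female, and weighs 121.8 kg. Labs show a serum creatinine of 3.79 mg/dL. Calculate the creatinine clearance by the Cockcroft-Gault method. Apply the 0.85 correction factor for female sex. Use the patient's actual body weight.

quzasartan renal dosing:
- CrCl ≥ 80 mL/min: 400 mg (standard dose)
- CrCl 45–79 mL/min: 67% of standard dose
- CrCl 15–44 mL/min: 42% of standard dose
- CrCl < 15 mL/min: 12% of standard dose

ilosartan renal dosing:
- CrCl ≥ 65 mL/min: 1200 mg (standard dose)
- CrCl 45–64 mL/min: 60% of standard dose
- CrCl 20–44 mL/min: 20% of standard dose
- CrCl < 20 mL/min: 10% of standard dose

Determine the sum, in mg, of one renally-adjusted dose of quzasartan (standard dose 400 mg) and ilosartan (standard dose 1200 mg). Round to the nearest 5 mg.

CrCl = (140 − 39) × 121.8 / (72 × 3.79) × 0.85 = 12301.8 / 272.88 × 0.85 ≈ 38.3 mL/min
CrCl ≈ 38 mL/min.
quzasartan: 15–44 mL/min → 42% of 400 mg = 168 mg.
ilosartan: 20–44 mL/min → 20% of 1200 mg = 240 mg.
Total = 168 + 240 = 408 mg.

410 mg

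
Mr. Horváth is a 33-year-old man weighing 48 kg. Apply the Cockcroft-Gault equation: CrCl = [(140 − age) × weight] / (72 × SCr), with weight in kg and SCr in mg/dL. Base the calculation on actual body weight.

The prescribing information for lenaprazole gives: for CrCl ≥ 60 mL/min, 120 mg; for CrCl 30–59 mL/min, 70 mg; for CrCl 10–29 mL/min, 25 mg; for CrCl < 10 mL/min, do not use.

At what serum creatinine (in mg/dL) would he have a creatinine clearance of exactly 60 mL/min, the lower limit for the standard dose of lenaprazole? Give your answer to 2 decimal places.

Standard dose requires CrCl ≥ 60 mL/min.
Set (140 − 33) × 48 / (72 × SCr) = 60
SCr = (140 − 33) × 48 / (72 × 60) = 1.189 mg/dL

1.19 mg/dL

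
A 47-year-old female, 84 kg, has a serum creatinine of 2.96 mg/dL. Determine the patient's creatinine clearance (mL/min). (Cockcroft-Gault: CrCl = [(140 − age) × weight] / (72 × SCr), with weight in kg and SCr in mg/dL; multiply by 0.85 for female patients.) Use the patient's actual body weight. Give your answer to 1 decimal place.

31.2 mL/min

CrCl = (140 − 47) × 84 / (72 × 2.96) × 0.85 = 7812.0 / 213.12 × 0.85 ≈ 31.2 mL/min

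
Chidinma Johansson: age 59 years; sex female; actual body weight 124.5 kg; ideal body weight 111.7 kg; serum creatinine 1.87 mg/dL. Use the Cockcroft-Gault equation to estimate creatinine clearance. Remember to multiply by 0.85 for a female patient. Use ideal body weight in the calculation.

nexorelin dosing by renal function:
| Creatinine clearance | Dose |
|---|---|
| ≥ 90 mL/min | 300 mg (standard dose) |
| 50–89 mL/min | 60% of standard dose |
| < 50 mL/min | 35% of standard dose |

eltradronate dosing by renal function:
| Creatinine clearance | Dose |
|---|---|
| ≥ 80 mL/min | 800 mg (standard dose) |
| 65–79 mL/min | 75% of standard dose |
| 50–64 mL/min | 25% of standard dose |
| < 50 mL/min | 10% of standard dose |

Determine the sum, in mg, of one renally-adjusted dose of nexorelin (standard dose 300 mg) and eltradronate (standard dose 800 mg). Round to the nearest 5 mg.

380 mg

CrCl = (140 − 59) × 111.7 / (72 × 1.87) × 0.85 = 9047.7 / 134.64 × 0.85 ≈ 57.1 mL/min
CrCl ≈ 57 mL/min.
nexorelin: 50–89 mL/min → 60% of 300 mg = 180 mg.
eltradronate: 50–64 mL/min → 25% of 800 mg = 200 mg.
Total = 180 + 200 = 380 mg.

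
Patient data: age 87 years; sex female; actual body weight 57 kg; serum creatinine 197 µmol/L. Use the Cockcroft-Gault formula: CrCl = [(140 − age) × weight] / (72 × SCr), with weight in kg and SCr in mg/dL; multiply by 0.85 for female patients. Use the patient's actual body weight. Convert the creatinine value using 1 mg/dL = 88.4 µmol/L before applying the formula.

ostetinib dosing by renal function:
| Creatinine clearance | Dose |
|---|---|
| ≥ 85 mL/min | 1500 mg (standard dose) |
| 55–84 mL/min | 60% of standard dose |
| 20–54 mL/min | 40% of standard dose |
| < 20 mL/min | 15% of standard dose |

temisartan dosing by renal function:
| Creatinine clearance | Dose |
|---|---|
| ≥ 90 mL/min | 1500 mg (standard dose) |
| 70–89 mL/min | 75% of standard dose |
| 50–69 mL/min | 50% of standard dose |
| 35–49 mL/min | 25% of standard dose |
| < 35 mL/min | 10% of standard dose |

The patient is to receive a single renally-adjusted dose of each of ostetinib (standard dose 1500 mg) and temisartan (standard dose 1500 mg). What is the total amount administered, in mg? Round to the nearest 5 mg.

SCr = 197 / 88.4 = 2.229 mg/dL
CrCl = (140 − 87) × 57 / (72 × 2.229) × 0.85 = 3021.0 / 160.49 × 0.85 ≈ 16.0 mL/min
CrCl ≈ 16 mL/min.
ostetinib: < 20 mL/min → 15% of 1500 mg = 225 mg.
temisartan: < 35 mL/min → 10% of 1500 mg = 150 mg.
Total = 225 + 150 = 375 mg.

375 mg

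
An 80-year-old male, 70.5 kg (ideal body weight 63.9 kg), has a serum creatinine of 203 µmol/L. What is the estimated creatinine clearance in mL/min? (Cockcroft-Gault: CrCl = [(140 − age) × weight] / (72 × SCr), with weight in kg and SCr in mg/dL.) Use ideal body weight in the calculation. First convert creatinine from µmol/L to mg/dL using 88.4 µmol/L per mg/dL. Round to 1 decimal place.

23.2 mL/min

SCr = 203 / 88.4 = 2.296 mg/dL
CrCl = (140 − 80) × 63.9 / (72 × 2.296) = 3834.0 / 165.31 ≈ 23.2 mL/min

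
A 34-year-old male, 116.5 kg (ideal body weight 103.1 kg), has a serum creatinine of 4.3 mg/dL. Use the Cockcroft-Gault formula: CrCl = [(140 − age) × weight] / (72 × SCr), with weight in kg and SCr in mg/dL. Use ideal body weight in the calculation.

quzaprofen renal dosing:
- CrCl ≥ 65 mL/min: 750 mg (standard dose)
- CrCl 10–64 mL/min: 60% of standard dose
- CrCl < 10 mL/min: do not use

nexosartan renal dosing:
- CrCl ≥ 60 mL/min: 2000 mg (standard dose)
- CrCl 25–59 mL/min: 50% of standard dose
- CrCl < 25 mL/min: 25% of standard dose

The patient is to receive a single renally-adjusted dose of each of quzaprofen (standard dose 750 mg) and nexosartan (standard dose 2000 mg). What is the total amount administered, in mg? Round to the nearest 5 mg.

1450 mg

CrCl = (140 − 34) × 103.1 / (72 × 4.3) = 10928.6 / 309.60 ≈ 35.3 mL/min
CrCl ≈ 35 mL/min.
quzaprofen: 10–64 mL/min → 60% of 750 mg = 450 mg.
nexosartan: 25–59 mL/min → 50% of 2000 mg = 1000 mg.
Total = 450 + 1000 = 1450 mg.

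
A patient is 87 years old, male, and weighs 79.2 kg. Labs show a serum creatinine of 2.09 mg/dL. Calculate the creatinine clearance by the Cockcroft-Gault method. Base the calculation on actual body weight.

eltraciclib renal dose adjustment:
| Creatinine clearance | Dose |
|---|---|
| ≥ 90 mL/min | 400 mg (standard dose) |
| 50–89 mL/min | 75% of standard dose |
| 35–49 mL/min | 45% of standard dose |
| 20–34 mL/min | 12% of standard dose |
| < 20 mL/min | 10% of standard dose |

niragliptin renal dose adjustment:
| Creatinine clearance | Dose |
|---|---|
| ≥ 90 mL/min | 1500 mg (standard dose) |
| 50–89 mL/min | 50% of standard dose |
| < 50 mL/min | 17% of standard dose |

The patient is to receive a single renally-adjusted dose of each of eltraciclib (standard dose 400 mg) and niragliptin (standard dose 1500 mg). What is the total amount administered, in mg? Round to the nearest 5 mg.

CrCl = (140 − 87) × 79.2 / (72 × 2.09) = 4197.6 / 150.48 ≈ 27.9 mL/min
CrCl ≈ 28 mL/min.
eltraciclib: 20–34 mL/min → 12% of 400 mg = 48 mg.
niragliptin: < 50 mL/min → 17% of 1500 mg = 255 mg.
Total = 48 + 255 = 303 mg.

305 mg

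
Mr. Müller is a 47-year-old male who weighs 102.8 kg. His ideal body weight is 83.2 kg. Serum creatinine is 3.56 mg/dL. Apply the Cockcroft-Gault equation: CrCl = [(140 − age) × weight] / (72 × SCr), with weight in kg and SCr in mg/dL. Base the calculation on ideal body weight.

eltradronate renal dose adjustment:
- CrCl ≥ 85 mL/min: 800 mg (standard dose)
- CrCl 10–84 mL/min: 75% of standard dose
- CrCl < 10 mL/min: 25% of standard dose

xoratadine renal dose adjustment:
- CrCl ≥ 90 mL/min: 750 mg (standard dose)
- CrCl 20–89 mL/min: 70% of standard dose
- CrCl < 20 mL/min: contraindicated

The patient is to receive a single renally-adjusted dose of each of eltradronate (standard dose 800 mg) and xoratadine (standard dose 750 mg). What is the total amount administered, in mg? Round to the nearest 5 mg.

1125 mg

CrCl = (140 − 47) × 83.2 / (72 × 3.56) = 7737.6 / 256.32 ≈ 30.2 mL/min
CrCl ≈ 30 mL/min.
eltradronate: 10–84 mL/min → 75% of 800 mg = 600 mg.
xoratadine: 20–89 mL/min → 70% of 750 mg = 525 mg.
Total = 600 + 525 = 1125 mg.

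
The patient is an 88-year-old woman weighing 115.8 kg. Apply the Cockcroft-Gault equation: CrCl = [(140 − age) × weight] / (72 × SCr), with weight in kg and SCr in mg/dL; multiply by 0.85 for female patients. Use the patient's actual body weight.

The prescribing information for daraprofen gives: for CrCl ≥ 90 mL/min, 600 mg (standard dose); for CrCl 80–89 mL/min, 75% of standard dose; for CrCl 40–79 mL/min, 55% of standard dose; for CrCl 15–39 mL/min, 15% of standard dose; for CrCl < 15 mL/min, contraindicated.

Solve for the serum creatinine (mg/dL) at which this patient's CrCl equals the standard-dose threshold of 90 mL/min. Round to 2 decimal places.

Standard dose requires CrCl ≥ 90 mL/min.
Set (140 − 88) × 115.8 × 0.85 / (72 × SCr) = 90
SCr = (140 − 88) × 115.8 × 0.85 / (72 × 90) = 0.790 mg/dL

0.79 mg/dL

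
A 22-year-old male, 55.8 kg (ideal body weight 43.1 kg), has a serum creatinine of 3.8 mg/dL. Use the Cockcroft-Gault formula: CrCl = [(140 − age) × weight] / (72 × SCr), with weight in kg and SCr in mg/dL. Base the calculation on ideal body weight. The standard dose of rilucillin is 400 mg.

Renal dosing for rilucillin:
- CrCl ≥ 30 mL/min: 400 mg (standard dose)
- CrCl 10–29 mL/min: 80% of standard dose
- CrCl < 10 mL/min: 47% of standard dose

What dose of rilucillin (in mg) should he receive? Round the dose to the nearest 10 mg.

CrCl = (140 − 22) × 43.1 / (72 × 3.8) = 5085.8 / 273.60 ≈ 18.6 mL/min
CrCl ≈ 19 mL/min → bracket 10–29 mL/min.
80% of 400 mg = 320 mg

320 mg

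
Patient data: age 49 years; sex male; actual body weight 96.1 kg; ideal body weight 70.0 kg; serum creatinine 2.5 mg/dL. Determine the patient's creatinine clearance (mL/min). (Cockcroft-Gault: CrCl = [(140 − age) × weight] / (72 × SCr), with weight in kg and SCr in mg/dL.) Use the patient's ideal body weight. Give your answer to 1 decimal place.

35.4 mL/min

CrCl = (140 − 49) × 70 / (72 × 2.5) = 6370.0 / 180.00 ≈ 35.4 mL/min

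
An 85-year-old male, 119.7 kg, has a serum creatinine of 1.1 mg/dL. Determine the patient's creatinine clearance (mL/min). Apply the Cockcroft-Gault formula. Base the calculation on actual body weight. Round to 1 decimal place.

83.1 mL/min

CrCl = (140 − 85) × 119.7 / (72 × 1.1) = 6583.5 / 79.20 ≈ 83.1 mL/min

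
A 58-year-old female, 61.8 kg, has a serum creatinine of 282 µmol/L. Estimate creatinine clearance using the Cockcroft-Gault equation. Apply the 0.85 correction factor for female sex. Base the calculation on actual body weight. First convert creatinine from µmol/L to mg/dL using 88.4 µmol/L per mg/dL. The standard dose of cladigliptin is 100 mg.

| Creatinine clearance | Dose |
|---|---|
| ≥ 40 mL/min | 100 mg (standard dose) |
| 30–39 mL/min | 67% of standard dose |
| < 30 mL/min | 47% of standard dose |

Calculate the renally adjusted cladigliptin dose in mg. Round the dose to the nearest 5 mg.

SCr = 282 / 88.4 = 3.19 mg/dL
CrCl = (140 − 58) × 61.8 / (72 × 3.19) × 0.85 = 5067.6 / 229.68 × 0.85 ≈ 18.8 mL/min
CrCl ≈ 19 mL/min → bracket < 30 mL/min.
47% of 100 mg = 47 mg → 45 mg

45 mg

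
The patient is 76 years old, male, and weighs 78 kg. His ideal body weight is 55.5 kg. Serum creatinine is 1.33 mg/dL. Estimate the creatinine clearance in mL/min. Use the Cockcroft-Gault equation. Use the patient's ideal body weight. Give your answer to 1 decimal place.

CrCl = (140 − 76) × 55.5 / (72 × 1.33) = 3552.0 / 95.76 ≈ 37.1 mL/min

37.1 mL/min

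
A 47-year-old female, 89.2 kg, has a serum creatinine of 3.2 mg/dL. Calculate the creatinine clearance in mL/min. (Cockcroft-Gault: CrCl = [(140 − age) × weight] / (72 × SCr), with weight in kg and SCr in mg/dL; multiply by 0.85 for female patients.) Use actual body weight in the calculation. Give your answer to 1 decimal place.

30.6 mL/min

CrCl = (140 − 47) × 89.2 / (72 × 3.2) × 0.85 = 8295.6 / 230.40 × 0.85 ≈ 30.6 mL/min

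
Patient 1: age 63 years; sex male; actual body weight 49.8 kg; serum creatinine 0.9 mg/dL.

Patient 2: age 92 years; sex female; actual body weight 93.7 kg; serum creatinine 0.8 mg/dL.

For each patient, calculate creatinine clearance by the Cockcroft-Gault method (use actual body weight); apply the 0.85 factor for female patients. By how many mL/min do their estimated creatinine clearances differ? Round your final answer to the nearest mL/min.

7 mL/min

Patient 1: CrCl = (140 − 63) × 49.8 / (72 × 0.9) = 3834.6 / 64.80 ≈ 59.2 mL/min
Patient 2: CrCl = (140 − 92) × 93.7 / (72 × 0.8) × 0.85 = 4497.6 / 57.60 × 0.85 ≈ 66.4 mL/min
|59.2 − 66.4| = 7.2 mL/min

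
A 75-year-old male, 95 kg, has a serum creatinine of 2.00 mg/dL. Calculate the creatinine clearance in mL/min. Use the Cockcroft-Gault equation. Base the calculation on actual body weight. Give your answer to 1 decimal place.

CrCl = (140 − 75) × 95 / (72 × 2) = 6175.0 / 144.00 ≈ 42.9 mL/min

42.9 mL/min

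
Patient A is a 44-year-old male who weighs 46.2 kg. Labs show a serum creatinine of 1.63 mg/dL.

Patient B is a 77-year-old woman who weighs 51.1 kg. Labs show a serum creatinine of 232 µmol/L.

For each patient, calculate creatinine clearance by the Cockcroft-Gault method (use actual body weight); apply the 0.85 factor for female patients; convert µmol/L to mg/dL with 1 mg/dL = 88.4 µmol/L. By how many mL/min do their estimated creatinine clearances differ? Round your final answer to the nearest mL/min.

Patient A: CrCl = (140 − 44) × 46.2 / (72 × 1.63) = 4435.2 / 117.36 ≈ 37.8 mL/min
Patient B: SCr = 232 / 88.4 = 2.624 mg/dL
Patient B: CrCl = (140 − 77) × 51.1 / (72 × 2.624) × 0.85 = 3219.3 / 188.93 × 0.85 ≈ 14.5 mL/min
|37.8 − 14.5| = 23.3 mL/min

23 mL/min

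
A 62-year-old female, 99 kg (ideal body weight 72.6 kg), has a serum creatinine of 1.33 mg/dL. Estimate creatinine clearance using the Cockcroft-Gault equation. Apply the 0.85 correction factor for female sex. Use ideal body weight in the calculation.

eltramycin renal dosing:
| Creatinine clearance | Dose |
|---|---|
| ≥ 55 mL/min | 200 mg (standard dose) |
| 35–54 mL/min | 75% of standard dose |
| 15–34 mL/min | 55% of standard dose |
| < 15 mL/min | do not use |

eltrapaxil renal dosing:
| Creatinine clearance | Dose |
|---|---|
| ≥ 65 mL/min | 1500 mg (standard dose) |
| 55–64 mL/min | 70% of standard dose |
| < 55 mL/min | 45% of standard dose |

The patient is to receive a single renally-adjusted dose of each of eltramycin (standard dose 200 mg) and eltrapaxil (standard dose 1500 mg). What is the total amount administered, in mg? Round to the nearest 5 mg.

825 mg

CrCl = (140 − 62) × 72.6 / (72 × 1.33) × 0.85 = 5662.8 / 95.76 × 0.85 ≈ 50.3 mL/min
CrCl ≈ 50 mL/min.
eltramycin: 35–54 mL/min → 75% of 200 mg = 150 mg.
eltrapaxil: < 55 mL/min → 45% of 1500 mg = 675 mg.
Total = 150 + 675 = 825 mg.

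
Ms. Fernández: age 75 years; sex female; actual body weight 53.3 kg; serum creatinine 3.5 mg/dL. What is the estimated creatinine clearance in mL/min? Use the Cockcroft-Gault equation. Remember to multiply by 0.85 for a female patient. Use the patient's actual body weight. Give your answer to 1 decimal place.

CrCl = (140 − 75) × 53.3 / (72 × 3.5) × 0.85 = 3464.5 / 252.00 × 0.85 ≈ 11.7 mL/min

11.7 mL/min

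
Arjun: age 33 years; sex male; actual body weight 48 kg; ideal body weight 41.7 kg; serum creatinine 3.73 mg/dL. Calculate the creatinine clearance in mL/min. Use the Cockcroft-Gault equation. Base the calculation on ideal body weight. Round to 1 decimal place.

16.6 mL/min

CrCl = (140 − 33) × 41.7 / (72 × 3.73) = 4461.9 / 268.56 ≈ 16.6 mL/min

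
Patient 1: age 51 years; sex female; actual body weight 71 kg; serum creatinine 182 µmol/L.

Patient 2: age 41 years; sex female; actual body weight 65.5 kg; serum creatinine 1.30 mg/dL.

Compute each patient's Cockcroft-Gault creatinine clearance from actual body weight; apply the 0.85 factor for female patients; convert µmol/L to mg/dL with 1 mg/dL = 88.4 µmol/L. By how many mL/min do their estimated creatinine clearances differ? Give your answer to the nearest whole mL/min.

Patient 1: SCr = 182 / 88.4 = 2.059 mg/dL
Patient 1: CrCl = (140 − 51) × 71 / (72 × 2.059) × 0.85 = 6319.0 / 148.25 × 0.85 ≈ 36.2 mL/min
Patient 2: CrCl = (140 − 41) × 65.5 / (72 × 1.3) × 0.85 = 6484.5 / 93.60 × 0.85 ≈ 58.9 mL/min
|36.2 − 58.9| = 22.7 mL/min

23 mL/min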